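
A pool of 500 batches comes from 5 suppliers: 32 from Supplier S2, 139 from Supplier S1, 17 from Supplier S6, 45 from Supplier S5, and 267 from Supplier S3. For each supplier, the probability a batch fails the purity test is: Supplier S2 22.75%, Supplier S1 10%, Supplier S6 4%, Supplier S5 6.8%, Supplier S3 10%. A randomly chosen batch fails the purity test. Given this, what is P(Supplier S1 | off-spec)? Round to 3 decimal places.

Prior × likelihood for each hypothesis:
  Supplier S2: 0.064 × 0.2275 = 0.01456
  Supplier S1: 0.278 × 0.1 = 0.0278
  Supplier S6: 0.034 × 0.04 = 0.00136
  Supplier S5: 0.09 × 0.068 = 0.00612
  Supplier S3: 0.534 × 0.1 = 0.0534
Normalizing constant = 0.10324.
P(Supplier S1 | evidence) = 0.0278 / 0.10324 ≈ 0.269.

0.269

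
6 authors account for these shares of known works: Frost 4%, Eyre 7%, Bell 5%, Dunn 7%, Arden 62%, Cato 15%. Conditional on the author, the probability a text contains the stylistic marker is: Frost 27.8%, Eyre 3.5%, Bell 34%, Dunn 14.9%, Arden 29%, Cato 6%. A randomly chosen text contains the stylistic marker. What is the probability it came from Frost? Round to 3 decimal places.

0.048

Prior × likelihood for each hypothesis:
  Frost: 0.04 × 0.278 = 0.01112
  Eyre: 0.07 × 0.035 = 0.00245
  Bell: 0.05 × 0.34 = 0.017
  Dunn: 0.07 × 0.149 = 0.01043
  Arden: 0.62 × 0.29 = 0.1798
  Cato: 0.15 × 0.06 = 0.009
Total = 0.2298.
P(Frost | evidence) = 0.01112 / 0.2298 ≈ 0.048.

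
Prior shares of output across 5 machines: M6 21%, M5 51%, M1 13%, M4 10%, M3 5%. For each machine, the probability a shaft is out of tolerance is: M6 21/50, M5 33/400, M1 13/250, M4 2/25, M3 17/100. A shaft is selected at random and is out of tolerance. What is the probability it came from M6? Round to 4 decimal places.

By Bayes' rule, posterior ∝ prior × likelihood:
  M6: 0.21 × 0.42 = 0.0882
  M5: 0.51 × 0.0825 = 0.042075
  M1: 0.13 × 0.052 = 0.00676
  M4: 0.1 × 0.08 = 0.008
  M3: 0.05 × 0.17 = 0.0085
Sum = 0.153535.
P(M6 | evidence) = 0.0882 / 0.153535 ≈ 0.5745.

0.5745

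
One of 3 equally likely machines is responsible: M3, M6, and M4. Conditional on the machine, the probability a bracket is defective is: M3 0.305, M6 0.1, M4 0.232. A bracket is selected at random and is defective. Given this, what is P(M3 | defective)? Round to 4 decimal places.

0.4788

Since the prior is uniform, the posterior is proportional to the likelihood:
  M3: 0.305
  M6: 0.1
  M4: 0.232
Normalizing constant = 0.637.
P(M3 | evidence) = 0.305 / 0.637 ≈ 0.4788.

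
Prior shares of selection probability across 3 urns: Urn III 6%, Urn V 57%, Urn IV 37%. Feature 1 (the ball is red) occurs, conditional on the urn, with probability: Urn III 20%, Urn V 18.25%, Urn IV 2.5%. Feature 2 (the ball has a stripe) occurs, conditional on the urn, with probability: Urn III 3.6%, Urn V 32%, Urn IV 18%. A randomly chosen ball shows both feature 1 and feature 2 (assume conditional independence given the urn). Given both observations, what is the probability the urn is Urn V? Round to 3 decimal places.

0.941

Prior × likelihood for each hypothesis:
  Urn III: 0.06 × 0.2 × 0.036 = 0.000432
  Urn V: 0.57 × 0.1825 × 0.32 = 0.033288
  Urn IV: 0.37 × 0.025 × 0.18 = 0.001665
Normalizing constant = 0.035385.
P(Urn V | evidence) = 0.033288 / 0.035385 ≈ 0.941.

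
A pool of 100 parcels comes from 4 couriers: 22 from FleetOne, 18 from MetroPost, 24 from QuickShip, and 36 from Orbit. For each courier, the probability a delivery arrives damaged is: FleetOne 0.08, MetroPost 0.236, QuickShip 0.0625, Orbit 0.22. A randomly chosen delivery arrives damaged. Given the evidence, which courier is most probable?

Orbit

By Bayes' rule, posterior ∝ prior × likelihood:
  FleetOne: 0.22 × 0.08 = 0.0176
  MetroPost: 0.18 × 0.236 = 0.04248
  QuickShip: 0.24 × 0.0625 = 0.015
  Orbit: 0.36 × 0.22 = 0.0792
Sum = 0.15428.
Largest term belongs to Orbit, so Orbit is most probable.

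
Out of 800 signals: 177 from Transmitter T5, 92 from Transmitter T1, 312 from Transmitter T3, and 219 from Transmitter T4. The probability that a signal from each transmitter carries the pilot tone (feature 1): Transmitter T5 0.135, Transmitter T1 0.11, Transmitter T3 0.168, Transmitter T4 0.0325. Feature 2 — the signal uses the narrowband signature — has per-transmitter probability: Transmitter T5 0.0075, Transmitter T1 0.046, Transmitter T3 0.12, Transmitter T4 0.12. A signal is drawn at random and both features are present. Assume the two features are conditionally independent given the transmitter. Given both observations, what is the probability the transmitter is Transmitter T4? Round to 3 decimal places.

Prior × likelihood for each hypothesis:
  Transmitter T5: 0.22125 × 0.135 × 0.0075 = 0.000224015625
  Transmitter T1: 0.115 × 0.11 × 0.046 = 0.0005819
  Transmitter T3: 0.39 × 0.168 × 0.12 = 0.0078624
  Transmitter T4: 0.27375 × 0.0325 × 0.12 = 0.001067625
Total = 0.009735940625.
P(Transmitter T4 | evidence) = 0.001067625 / 0.009735940625 ≈ 0.110.

0.110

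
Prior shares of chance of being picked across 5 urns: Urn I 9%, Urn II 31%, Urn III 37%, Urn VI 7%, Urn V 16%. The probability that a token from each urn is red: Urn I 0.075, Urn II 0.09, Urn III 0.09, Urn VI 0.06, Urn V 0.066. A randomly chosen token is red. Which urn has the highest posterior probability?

Compute prior × likelihood for every hypothesis:
  Urn I: 0.09 × 0.075 = 0.00675
  Urn II: 0.31 × 0.09 = 0.0279
  Urn III: 0.37 × 0.09 = 0.0333
  Urn VI: 0.07 × 0.06 = 0.0042
  Urn V: 0.16 × 0.066 = 0.01056
Normalizing constant = 0.08271.
Largest term belongs to Urn III, so Urn III is most probable.

Urn III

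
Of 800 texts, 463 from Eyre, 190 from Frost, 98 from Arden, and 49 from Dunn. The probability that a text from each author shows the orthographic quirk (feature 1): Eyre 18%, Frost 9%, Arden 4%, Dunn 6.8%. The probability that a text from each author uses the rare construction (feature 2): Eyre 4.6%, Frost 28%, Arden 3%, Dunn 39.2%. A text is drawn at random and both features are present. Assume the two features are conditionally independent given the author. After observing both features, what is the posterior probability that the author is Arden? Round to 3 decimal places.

0.012

Compute prior × likelihood for every hypothesis:
  Eyre: 0.57875 × 0.18 × 0.046 = 0.00479205
  Frost: 0.2375 × 0.09 × 0.28 = 0.005985
  Arden: 0.1225 × 0.04 × 0.03 = 0.000147
  Dunn: 0.06125 × 0.068 × 0.392 = 0.00163268
Normalizing constant = 0.01255673.
P(Arden | evidence) = 0.000147 / 0.01255673 ≈ 0.012.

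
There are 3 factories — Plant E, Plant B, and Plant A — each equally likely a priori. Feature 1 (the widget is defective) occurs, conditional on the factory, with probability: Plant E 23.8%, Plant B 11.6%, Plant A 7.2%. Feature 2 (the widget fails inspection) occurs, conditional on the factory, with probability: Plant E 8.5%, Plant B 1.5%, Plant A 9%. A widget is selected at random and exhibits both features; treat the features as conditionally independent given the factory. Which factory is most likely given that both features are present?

Since the prior is uniform, the posterior is proportional to the likelihood:
  Plant E: 0.238 × 0.085 = 0.02023
  Plant B: 0.116 × 0.015 = 0.00174
  Plant A: 0.072 × 0.09 = 0.00648
Normalizing constant = 0.02845.
Largest term belongs to Plant E, so Plant E is most probable.

Plant E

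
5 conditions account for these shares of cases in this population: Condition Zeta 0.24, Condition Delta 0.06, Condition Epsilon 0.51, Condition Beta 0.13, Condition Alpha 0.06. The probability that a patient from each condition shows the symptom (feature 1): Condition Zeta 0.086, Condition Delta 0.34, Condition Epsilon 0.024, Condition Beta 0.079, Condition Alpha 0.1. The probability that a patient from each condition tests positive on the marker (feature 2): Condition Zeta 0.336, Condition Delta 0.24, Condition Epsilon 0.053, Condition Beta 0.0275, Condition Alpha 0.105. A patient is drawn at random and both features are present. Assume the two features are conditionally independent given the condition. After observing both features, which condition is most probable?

Unnormalized posteriors (prior × likelihood):
  Condition Zeta: 0.24 × 0.086 × 0.336 = 0.00693504
  Condition Delta: 0.06 × 0.34 × 0.24 = 0.004896
  Condition Epsilon: 0.51 × 0.024 × 0.053 = 0.00064872
  Condition Beta: 0.13 × 0.079 × 0.0275 = 0.000282425
  Condition Alpha: 0.06 × 0.1 × 0.105 = 0.00063
Total = 0.013392185.
Largest term belongs to Condition Zeta, so Condition Zeta is most probable.

Condition Zeta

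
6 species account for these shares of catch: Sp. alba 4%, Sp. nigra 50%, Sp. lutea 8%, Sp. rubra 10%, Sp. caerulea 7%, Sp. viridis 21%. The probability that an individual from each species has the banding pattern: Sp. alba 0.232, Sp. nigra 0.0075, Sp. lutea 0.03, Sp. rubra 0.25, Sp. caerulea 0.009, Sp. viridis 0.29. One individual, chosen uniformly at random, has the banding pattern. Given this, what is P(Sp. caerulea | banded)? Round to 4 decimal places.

Prior × likelihood for each hypothesis:
  Sp. alba: 0.04 × 0.232 = 0.00928
  Sp. nigra: 0.5 × 0.0075 = 0.00375
  Sp. lutea: 0.08 × 0.03 = 0.0024
  Sp. rubra: 0.1 × 0.25 = 0.025
  Sp. caerulea: 0.07 × 0.009 = 0.00063
  Sp. viridis: 0.21 × 0.29 = 0.0609
Total = 0.10196.
P(Sp. caerulea | evidence) = 0.00063 / 0.10196 ≈ 0.0062.

0.0062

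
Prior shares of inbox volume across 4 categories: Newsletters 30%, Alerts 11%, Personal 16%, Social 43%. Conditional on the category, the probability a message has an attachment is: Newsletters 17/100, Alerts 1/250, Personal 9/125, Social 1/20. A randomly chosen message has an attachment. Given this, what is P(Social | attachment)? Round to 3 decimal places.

By Bayes' rule, posterior ∝ prior × likelihood:
  Newsletters: 0.3 × 0.17 = 0.051
  Alerts: 0.11 × 0.004 = 0.00044
  Personal: 0.16 × 0.072 = 0.01152
  Social: 0.43 × 0.05 = 0.0215
Total = 0.08446.
P(Social | evidence) = 0.0215 / 0.08446 ≈ 0.255.

0.255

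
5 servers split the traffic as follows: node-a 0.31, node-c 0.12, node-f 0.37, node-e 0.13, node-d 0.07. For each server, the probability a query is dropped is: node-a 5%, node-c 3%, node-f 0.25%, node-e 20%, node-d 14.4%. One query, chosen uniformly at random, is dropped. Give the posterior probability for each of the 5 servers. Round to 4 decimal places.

Unnormalized posteriors (prior × likelihood):
  node-a: 0.31 × 0.05 = 0.0155
  node-c: 0.12 × 0.03 = 0.0036
  node-f: 0.37 × 0.0025 = 0.000925
  node-e: 0.13 × 0.2 = 0.026
  node-d: 0.07 × 0.144 = 0.01008
Normalizing constant = 0.056105.
P(node-a | dropped) = 0.0155/0.056105 ≈ 0.2763
P(node-c | dropped) = 0.0036/0.056105 ≈ 0.0642
P(node-f | dropped) = 0.000925/0.056105 ≈ 0.0165
P(node-e | dropped) = 0.026/0.056105 ≈ 0.4634
P(node-d | dropped) = 0.01008/0.056105 ≈ 0.1797

node-a 0.2763, node-c 0.0642, node-f 0.0165, node-e 0.4634, node-d 0.1797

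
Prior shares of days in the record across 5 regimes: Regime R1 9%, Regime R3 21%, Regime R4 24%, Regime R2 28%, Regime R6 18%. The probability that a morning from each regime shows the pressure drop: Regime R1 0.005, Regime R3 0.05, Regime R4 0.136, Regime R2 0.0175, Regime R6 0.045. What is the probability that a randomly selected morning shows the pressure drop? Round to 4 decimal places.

Unnormalized posteriors (prior × likelihood):
  Regime R1: 0.09 × 0.005 = 0.00045
  Regime R3: 0.21 × 0.05 = 0.0105
  Regime R4: 0.24 × 0.136 = 0.03264
  Regime R2: 0.28 × 0.0175 = 0.0049
  Regime R6: 0.18 × 0.045 = 0.0081
P(drop) = 0.00045 + 0.0105 + 0.03264 + 0.0049 + 0.0081 = 0.05659 → 0.0566.

0.0566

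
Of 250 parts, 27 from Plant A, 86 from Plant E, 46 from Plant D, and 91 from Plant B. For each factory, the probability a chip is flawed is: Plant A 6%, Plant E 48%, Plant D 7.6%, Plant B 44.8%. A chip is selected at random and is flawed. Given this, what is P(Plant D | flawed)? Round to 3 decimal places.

Compute prior × likelihood for every hypothesis:
  Plant A: 0.108 × 0.06 = 0.00648
  Plant E: 0.344 × 0.48 = 0.16512
  Plant D: 0.184 × 0.076 = 0.013984
  Plant B: 0.364 × 0.448 = 0.163072
Sum = 0.348656.
P(Plant D | evidence) = 0.013984 / 0.348656 ≈ 0.040.

0.040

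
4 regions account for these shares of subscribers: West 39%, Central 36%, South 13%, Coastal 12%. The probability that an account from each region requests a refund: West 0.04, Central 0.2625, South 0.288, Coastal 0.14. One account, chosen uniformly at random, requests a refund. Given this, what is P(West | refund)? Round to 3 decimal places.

0.095

Prior × likelihood for each hypothesis:
  West: 0.39 × 0.04 = 0.0156
  Central: 0.36 × 0.2625 = 0.0945
  South: 0.13 × 0.288 = 0.03744
  Coastal: 0.12 × 0.14 = 0.0168
Total = 0.16434.
P(West | evidence) = 0.0156 / 0.16434 ≈ 0.095.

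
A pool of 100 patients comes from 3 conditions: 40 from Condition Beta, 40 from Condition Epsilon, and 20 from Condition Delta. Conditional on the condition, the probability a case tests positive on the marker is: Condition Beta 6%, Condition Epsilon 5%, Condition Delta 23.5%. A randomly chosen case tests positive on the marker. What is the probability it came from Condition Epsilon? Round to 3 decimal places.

Prior × likelihood for each hypothesis:
  Condition Beta: 0.4 × 0.06 = 0.024
  Condition Epsilon: 0.4 × 0.05 = 0.02
  Condition Delta: 0.2 × 0.235 = 0.047
Normalizing constant = 0.091.
P(Condition Epsilon | evidence) = 0.02 / 0.091 ≈ 0.220.

0.220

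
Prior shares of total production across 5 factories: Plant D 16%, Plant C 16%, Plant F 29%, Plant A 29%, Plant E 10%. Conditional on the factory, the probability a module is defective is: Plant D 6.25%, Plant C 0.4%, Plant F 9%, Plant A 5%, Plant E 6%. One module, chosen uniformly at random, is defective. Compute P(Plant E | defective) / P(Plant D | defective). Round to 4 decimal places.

Prior × likelihood for each hypothesis:
  Plant D: 0.16 × 0.0625 = 0.01
  Plant C: 0.16 × 0.004 = 0.00064
  Plant F: 0.29 × 0.09 = 0.0261
  Plant A: 0.29 × 0.05 = 0.0145
  Plant E: 0.1 × 0.06 = 0.006
Sum = 0.05724.
The ratio is 0.006 / 0.01 (the normalizer cancels) = 0.6000.

0.6000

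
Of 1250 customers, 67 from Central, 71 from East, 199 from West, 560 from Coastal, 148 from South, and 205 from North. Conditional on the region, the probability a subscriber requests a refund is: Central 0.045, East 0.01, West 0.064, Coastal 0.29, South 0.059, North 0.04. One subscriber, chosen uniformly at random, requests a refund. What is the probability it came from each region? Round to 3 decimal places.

Unnormalized posteriors (prior × likelihood):
  Central: 0.0536 × 0.045 = 0.002412
  East: 0.0568 × 0.01 = 0.000568
  West: 0.1592 × 0.064 = 0.0101888
  Coastal: 0.448 × 0.29 = 0.12992
  South: 0.1184 × 0.059 = 0.0069856
  North: 0.164 × 0.04 = 0.00656
Normalizing constant = 0.1566344.
P(Central | refund) = 0.002412/0.1566344 ≈ 0.015
P(East | refund) = 0.000568/0.1566344 ≈ 0.004
P(West | refund) = 0.0101888/0.1566344 ≈ 0.065
P(Coastal | refund) = 0.12992/0.1566344 ≈ 0.829
P(South | refund) = 0.0069856/0.1566344 ≈ 0.045
P(North | refund) = 0.00656/0.1566344 ≈ 0.042

Central 0.015, East 0.004, West 0.065, Coastal 0.829, South 0.045, North 0.042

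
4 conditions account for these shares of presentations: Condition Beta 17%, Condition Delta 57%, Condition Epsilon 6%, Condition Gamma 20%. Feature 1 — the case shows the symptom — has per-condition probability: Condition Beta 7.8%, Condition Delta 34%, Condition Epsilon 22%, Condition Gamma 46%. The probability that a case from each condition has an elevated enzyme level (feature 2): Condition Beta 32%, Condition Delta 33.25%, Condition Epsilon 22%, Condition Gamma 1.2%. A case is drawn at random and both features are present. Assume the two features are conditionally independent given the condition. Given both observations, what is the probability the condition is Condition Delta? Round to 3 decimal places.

0.886

Unnormalized posteriors (prior × likelihood):
  Condition Beta: 0.17 × 0.078 × 0.32 = 0.0042432
  Condition Delta: 0.57 × 0.34 × 0.3325 = 0.0644385
  Condition Epsilon: 0.06 × 0.22 × 0.22 = 0.002904
  Condition Gamma: 0.2 × 0.46 × 0.012 = 0.001104
Total = 0.0726897.
P(Condition Delta | evidence) = 0.0644385 / 0.0726897 ≈ 0.886.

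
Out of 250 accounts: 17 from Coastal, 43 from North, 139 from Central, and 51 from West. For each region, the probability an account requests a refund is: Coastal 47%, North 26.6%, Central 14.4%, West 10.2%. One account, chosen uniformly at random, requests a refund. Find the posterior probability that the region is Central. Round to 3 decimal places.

Unnormalized posteriors (prior × likelihood):
  Coastal: 0.068 × 0.47 = 0.03196
  North: 0.172 × 0.266 = 0.045752
  Central: 0.556 × 0.144 = 0.080064
  West: 0.204 × 0.102 = 0.020808
Total = 0.178584.
P(Central | evidence) = 0.080064 / 0.178584 ≈ 0.448.

0.448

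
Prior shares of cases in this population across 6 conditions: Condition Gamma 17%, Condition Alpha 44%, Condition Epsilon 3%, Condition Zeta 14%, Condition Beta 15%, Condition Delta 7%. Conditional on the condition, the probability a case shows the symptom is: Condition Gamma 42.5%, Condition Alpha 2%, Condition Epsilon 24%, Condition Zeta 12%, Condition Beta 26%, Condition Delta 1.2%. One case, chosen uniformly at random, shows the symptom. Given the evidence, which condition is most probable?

Condition Gamma

Compute prior × likelihood for every hypothesis:
  Condition Gamma: 0.17 × 0.425 = 0.07225
  Condition Alpha: 0.44 × 0.02 = 0.0088
  Condition Epsilon: 0.03 × 0.24 = 0.0072
  Condition Zeta: 0.14 × 0.12 = 0.0168
  Condition Beta: 0.15 × 0.26 = 0.039
  Condition Delta: 0.07 × 0.012 = 0.00084
Normalizing constant = 0.14489.
Largest term belongs to Condition Gamma, so Condition Gamma is most probable.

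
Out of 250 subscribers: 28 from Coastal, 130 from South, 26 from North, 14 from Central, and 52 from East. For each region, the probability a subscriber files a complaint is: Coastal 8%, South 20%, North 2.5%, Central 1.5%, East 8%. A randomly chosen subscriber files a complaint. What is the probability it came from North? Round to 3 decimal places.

By Bayes' rule, posterior ∝ prior × likelihood:
  Coastal: 0.112 × 0.08 = 0.00896
  South: 0.52 × 0.2 = 0.104
  North: 0.104 × 0.025 = 0.0026
  Central: 0.056 × 0.015 = 0.00084
  East: 0.208 × 0.08 = 0.01664
Normalizing constant = 0.13304.
P(North | evidence) = 0.0026 / 0.13304 ≈ 0.020.

0.020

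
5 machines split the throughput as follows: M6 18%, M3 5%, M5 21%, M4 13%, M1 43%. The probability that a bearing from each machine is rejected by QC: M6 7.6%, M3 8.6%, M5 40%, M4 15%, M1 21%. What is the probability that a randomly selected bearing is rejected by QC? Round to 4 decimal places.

Prior × likelihood for each hypothesis:
  M6: 0.18 × 0.076 = 0.01368
  M3: 0.05 × 0.086 = 0.0043
  M5: 0.21 × 0.4 = 0.084
  M4: 0.13 × 0.15 = 0.0195
  M1: 0.43 × 0.21 = 0.0903
P(rejected) = 0.01368 + 0.0043 + 0.084 + 0.0195 + 0.0903 = 0.21178 → 0.2118.

0.2118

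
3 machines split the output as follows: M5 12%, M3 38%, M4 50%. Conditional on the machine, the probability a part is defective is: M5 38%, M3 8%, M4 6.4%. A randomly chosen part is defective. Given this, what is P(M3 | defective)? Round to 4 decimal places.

0.2815

Unnormalized posteriors (prior × likelihood):
  M5: 0.12 × 0.38 = 0.0456
  M3: 0.38 × 0.08 = 0.0304
  M4: 0.5 × 0.064 = 0.032
Normalizing constant = 0.108.
P(M3 | evidence) = 0.0304 / 0.108 ≈ 0.2815.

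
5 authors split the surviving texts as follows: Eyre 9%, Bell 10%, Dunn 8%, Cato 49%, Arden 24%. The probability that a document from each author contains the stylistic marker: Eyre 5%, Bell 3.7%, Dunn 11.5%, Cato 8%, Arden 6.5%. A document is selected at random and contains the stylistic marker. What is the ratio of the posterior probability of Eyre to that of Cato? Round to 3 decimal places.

By Bayes' rule, posterior ∝ prior × likelihood:
  Eyre: 0.09 × 0.05 = 0.0045
  Bell: 0.1 × 0.037 = 0.0037
  Dunn: 0.08 × 0.115 = 0.0092
  Cato: 0.49 × 0.08 = 0.0392
  Arden: 0.24 × 0.065 = 0.0156
Sum = 0.0722.
The ratio is 0.0045 / 0.0392 (the normalizer cancels) = 0.115.

0.115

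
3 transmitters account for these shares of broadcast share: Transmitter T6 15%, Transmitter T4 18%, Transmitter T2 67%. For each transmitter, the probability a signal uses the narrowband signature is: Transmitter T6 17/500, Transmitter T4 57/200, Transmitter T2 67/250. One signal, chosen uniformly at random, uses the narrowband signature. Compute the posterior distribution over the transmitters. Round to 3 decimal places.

Transmitter T6 0.022, Transmitter T4 0.217, Transmitter T2 0.761

Compute prior × likelihood for every hypothesis:
  Transmitter T6: 0.15 × 0.034 = 0.0051
  Transmitter T4: 0.18 × 0.285 = 0.0513
  Transmitter T2: 0.67 × 0.268 = 0.17956
Sum = 0.23596.
P(Transmitter T6 | narrowband) = 0.0051/0.23596 ≈ 0.022
P(Transmitter T4 | narrowband) = 0.0513/0.23596 ≈ 0.217
P(Transmitter T2 | narrowband) = 0.17956/0.23596 ≈ 0.761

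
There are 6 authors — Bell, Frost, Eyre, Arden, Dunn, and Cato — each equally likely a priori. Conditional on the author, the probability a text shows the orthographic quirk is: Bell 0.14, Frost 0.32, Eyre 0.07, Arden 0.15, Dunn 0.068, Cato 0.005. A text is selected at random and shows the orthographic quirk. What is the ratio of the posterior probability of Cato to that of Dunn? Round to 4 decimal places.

0.0735

Since the prior is uniform, the posterior is proportional to the likelihood:
  Bell: 0.14
  Frost: 0.32
  Eyre: 0.07
  Arden: 0.15
  Dunn: 0.068
  Cato: 0.005
Normalizing constant = 0.753.
The ratio is 0.005 / 0.068 (the normalizer cancels) = 0.0735.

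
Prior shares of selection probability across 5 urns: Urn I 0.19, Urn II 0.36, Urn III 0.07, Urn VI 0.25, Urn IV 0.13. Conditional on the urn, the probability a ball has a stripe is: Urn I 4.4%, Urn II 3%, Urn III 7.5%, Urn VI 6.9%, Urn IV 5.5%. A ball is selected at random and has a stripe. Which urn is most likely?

Urn VI

By Bayes' rule, posterior ∝ prior × likelihood:
  Urn I: 0.19 × 0.044 = 0.00836
  Urn II: 0.36 × 0.03 = 0.0108
  Urn III: 0.07 × 0.075 = 0.00525
  Urn VI: 0.25 × 0.069 = 0.01725
  Urn IV: 0.13 × 0.055 = 0.00715
Sum = 0.04881.
Largest term belongs to Urn VI, so Urn VI is most probable.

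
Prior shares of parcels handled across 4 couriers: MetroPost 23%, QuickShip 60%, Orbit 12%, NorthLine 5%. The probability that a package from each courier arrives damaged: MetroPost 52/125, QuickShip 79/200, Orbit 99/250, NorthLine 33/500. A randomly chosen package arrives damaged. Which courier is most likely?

Prior × likelihood for each hypothesis:
  MetroPost: 0.23 × 0.416 = 0.09568
  QuickShip: 0.6 × 0.395 = 0.237
  Orbit: 0.12 × 0.396 = 0.04752
  NorthLine: 0.05 × 0.066 = 0.0033
Total = 0.3835.
Largest term belongs to QuickShip, so QuickShip is most probable.

QuickShip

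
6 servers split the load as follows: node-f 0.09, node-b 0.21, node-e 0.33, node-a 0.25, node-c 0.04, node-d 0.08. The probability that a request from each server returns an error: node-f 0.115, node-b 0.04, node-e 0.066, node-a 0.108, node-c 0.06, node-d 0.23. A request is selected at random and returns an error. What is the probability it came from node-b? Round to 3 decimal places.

By Bayes' rule, posterior ∝ prior × likelihood:
  node-f: 0.09 × 0.115 = 0.01035
  node-b: 0.21 × 0.04 = 0.0084
  node-e: 0.33 × 0.066 = 0.02178
  node-a: 0.25 × 0.108 = 0.027
  node-c: 0.04 × 0.06 = 0.0024
  node-d: 0.08 × 0.23 = 0.0184
Sum = 0.08833.
P(node-b | evidence) = 0.0084 / 0.08833 ≈ 0.095.

0.095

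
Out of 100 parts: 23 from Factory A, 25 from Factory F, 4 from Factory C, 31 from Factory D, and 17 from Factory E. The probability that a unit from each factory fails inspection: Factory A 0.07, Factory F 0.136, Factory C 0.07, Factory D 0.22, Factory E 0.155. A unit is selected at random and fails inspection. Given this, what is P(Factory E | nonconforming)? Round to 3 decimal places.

By Bayes' rule, posterior ∝ prior × likelihood:
  Factory A: 0.23 × 0.07 = 0.0161
  Factory F: 0.25 × 0.136 = 0.034
  Factory C: 0.04 × 0.07 = 0.0028
  Factory D: 0.31 × 0.22 = 0.0682
  Factory E: 0.17 × 0.155 = 0.02635
Normalizing constant = 0.14745.
P(Factory E | evidence) = 0.02635 / 0.14745 ≈ 0.179.

0.179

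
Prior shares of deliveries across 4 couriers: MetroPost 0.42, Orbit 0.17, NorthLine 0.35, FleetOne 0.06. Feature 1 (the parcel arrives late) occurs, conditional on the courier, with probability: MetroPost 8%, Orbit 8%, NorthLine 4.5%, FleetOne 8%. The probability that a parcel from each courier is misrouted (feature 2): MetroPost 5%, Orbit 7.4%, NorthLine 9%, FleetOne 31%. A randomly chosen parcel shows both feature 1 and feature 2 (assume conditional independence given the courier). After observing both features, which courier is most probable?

Compute prior × likelihood for every hypothesis:
  MetroPost: 0.42 × 0.08 × 0.05 = 0.00168
  Orbit: 0.17 × 0.08 × 0.074 = 0.0010064
  NorthLine: 0.35 × 0.045 × 0.09 = 0.0014175
  FleetOne: 0.06 × 0.08 × 0.31 = 0.001488
Sum = 0.0055919.
Largest term belongs to MetroPost, so MetroPost is most probable.

MetroPost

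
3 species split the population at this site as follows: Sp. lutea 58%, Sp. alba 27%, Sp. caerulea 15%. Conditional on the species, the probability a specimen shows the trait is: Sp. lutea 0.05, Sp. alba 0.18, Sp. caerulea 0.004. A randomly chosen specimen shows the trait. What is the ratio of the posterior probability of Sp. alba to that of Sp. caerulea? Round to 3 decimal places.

81.000

By Bayes' rule, posterior ∝ prior × likelihood:
  Sp. lutea: 0.58 × 0.05 = 0.029
  Sp. alba: 0.27 × 0.18 = 0.0486
  Sp. caerulea: 0.15 × 0.004 = 0.0006
Sum = 0.0782.
The ratio is 0.0486 / 0.0006 (the normalizer cancels) = 81.000.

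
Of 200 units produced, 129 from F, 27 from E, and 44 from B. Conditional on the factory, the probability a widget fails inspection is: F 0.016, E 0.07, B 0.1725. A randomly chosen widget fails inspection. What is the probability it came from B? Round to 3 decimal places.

Compute prior × likelihood for every hypothesis:
  F: 0.645 × 0.016 = 0.01032
  E: 0.135 × 0.07 = 0.00945
  B: 0.22 × 0.1725 = 0.03795
Normalizing constant = 0.05772.
P(B | evidence) = 0.03795 / 0.05772 ≈ 0.657.

0.657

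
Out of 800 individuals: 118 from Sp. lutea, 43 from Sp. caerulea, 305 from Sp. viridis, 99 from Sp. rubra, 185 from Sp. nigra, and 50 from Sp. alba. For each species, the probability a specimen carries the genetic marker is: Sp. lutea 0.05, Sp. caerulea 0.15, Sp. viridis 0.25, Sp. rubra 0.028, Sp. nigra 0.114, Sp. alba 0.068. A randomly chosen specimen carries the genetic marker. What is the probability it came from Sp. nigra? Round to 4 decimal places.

0.1820

Prior × likelihood for each hypothesis:
  Sp. lutea: 0.1475 × 0.05 = 0.007375
  Sp. caerulea: 0.05375 × 0.15 = 0.0080625
  Sp. viridis: 0.38125 × 0.25 = 0.0953125
  Sp. rubra: 0.12375 × 0.028 = 0.003465
  Sp. nigra: 0.23125 × 0.114 = 0.0263625
  Sp. alba: 0.0625 × 0.068 = 0.00425
Total = 0.1448275.
P(Sp. nigra | evidence) = 0.0263625 / 0.1448275 ≈ 0.1820.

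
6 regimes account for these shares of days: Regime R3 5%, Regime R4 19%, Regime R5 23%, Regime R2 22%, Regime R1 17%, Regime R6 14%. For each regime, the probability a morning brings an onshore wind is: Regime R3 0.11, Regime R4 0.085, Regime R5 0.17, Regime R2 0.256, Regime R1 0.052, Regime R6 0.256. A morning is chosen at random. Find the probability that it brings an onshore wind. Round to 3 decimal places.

By Bayes' rule, posterior ∝ prior × likelihood:
  Regime R3: 0.05 × 0.11 = 0.0055
  Regime R4: 0.19 × 0.085 = 0.01615
  Regime R5: 0.23 × 0.17 = 0.0391
  Regime R2: 0.22 × 0.256 = 0.05632
  Regime R1: 0.17 × 0.052 = 0.00884
  Regime R6: 0.14 × 0.256 = 0.03584
P(onshore) = 0.0055 + 0.01615 + 0.0391 + 0.05632 + 0.00884 + 0.03584 = 0.16175 → 0.162.

0.162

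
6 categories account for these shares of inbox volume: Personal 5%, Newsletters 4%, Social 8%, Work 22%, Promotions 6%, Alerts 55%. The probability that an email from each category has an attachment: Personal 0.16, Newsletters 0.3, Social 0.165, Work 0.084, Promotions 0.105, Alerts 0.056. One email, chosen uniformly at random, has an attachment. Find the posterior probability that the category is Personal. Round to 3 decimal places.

Prior × likelihood for each hypothesis:
  Personal: 0.05 × 0.16 = 0.008
  Newsletters: 0.04 × 0.3 = 0.012
  Social: 0.08 × 0.165 = 0.0132
  Work: 0.22 × 0.084 = 0.01848
  Promotions: 0.06 × 0.105 = 0.0063
  Alerts: 0.55 × 0.056 = 0.0308
Total = 0.08878.
P(Personal | evidence) = 0.008 / 0.08878 ≈ 0.090.

0.090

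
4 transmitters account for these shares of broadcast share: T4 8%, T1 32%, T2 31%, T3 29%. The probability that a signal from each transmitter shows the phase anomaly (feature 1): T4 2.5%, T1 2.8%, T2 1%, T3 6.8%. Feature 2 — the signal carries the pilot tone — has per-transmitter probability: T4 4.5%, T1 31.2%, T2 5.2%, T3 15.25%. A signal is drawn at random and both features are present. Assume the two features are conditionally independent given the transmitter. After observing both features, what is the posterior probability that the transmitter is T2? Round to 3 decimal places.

0.027

Compute prior × likelihood for every hypothesis:
  T4: 0.08 × 0.025 × 0.045 = 0.00009
  T1: 0.32 × 0.028 × 0.312 = 0.00279552
  T2: 0.31 × 0.01 × 0.052 = 0.0001612
  T3: 0.29 × 0.068 × 0.1525 = 0.0030073
Sum = 0.00605402.
P(T2 | evidence) = 0.0001612 / 0.00605402 ≈ 0.027.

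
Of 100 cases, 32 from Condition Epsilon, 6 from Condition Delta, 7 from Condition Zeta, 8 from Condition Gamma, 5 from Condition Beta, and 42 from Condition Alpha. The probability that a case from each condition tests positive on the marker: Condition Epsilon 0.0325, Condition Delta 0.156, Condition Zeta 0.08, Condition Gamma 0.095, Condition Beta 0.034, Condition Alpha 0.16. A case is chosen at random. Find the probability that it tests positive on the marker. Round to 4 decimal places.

0.1019

Prior × likelihood for each hypothesis:
  Condition Epsilon: 0.32 × 0.0325 = 0.0104
  Condition Delta: 0.06 × 0.156 = 0.00936
  Condition Zeta: 0.07 × 0.08 = 0.0056
  Condition Gamma: 0.08 × 0.095 = 0.0076
  Condition Beta: 0.05 × 0.034 = 0.0017
  Condition Alpha: 0.42 × 0.16 = 0.0672
P(marker-positive) = 0.0104 + 0.00936 + 0.0056 + 0.0076 + 0.0017 + 0.0672 = 0.10186 → 0.1019.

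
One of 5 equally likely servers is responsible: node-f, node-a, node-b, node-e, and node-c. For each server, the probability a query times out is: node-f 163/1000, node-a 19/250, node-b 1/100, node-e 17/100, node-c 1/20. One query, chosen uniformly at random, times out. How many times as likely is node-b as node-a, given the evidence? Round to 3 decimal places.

0.132

Since the prior is uniform, the posterior is proportional to the likelihood:
  node-f: 0.163
  node-a: 0.076
  node-b: 0.01
  node-e: 0.17
  node-c: 0.05
Total = 0.469.
The ratio is 0.01 / 0.076 (the normalizer cancels) = 0.132.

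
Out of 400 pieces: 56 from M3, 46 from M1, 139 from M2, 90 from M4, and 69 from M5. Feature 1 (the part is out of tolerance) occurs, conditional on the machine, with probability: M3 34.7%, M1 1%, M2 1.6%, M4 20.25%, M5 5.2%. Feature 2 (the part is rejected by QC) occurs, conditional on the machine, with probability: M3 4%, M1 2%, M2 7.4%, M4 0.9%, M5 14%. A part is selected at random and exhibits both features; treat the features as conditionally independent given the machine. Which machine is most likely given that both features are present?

M3

Compute prior × likelihood for every hypothesis:
  M3: 0.14 × 0.347 × 0.04 = 0.0019432
  M1: 0.115 × 0.01 × 0.02 = 0.000023
  M2: 0.3475 × 0.016 × 0.074 = 0.00041144
  M4: 0.225 × 0.2025 × 0.009 = 0.0004100625
  M5: 0.1725 × 0.052 × 0.14 = 0.0012558
Normalizing constant = 0.0040435025.
Largest term belongs to M3, so M3 is most probable.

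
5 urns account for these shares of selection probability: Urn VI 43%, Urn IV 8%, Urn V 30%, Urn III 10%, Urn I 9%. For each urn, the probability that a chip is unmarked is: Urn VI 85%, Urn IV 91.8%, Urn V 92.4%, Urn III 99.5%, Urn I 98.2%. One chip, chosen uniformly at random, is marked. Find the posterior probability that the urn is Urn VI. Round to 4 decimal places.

0.6720

Taking complements, P(marked | each) = Urn VI 0.15, Urn IV 0.082, Urn V 0.076, Urn III 0.005, Urn I 0.018.
Prior × likelihood for each hypothesis:
  Urn VI: 0.43 × 0.15 = 0.0645
  Urn IV: 0.08 × 0.082 = 0.00656
  Urn V: 0.3 × 0.076 = 0.0228
  Urn III: 0.1 × 0.005 = 0.0005
  Urn I: 0.09 × 0.018 = 0.00162
Total = 0.09598.
P(Urn VI | evidence) = 0.0645 / 0.09598 ≈ 0.6720.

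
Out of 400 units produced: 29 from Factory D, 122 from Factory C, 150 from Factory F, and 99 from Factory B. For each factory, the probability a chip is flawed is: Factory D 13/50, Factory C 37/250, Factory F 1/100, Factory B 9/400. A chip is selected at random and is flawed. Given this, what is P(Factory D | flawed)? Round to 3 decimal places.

Prior × likelihood for each hypothesis:
  Factory D: 0.0725 × 0.26 = 0.01885
  Factory C: 0.305 × 0.148 = 0.04514
  Factory F: 0.375 × 0.01 = 0.00375
  Factory B: 0.2475 × 0.0225 = 0.00556875
Total = 0.07330875.
P(Factory D | evidence) = 0.01885 / 0.07330875 ≈ 0.257.

0.257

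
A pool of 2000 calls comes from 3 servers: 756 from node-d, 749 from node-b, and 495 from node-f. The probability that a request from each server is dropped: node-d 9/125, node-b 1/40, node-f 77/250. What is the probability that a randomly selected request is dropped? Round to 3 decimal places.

Prior × likelihood for each hypothesis:
  node-d: 0.378 × 0.072 = 0.027216
  node-b: 0.3745 × 0.025 = 0.0093625
  node-f: 0.2475 × 0.308 = 0.07623
P(dropped) = 0.027216 + 0.0093625 + 0.07623 = 0.1128085 → 0.113.

0.113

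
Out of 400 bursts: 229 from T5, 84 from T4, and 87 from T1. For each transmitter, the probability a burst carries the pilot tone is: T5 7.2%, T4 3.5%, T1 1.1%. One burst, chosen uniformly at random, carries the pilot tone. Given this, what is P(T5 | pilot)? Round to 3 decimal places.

0.809

Unnormalized posteriors (prior × likelihood):
  T5: 0.5725 × 0.072 = 0.04122
  T4: 0.21 × 0.035 = 0.00735
  T1: 0.2175 × 0.011 = 0.0023925
Total = 0.0509625.
P(T5 | evidence) = 0.04122 / 0.0509625 ≈ 0.809.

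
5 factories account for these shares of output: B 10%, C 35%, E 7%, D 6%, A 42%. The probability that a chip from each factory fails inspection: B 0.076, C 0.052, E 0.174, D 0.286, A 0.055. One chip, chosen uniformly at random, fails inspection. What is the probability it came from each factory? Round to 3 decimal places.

Unnormalized posteriors (prior × likelihood):
  B: 0.1 × 0.076 = 0.0076
  C: 0.35 × 0.052 = 0.0182
  E: 0.07 × 0.174 = 0.01218
  D: 0.06 × 0.286 = 0.01716
  A: 0.42 × 0.055 = 0.0231
Normalizing constant = 0.07824.
P(B | nonconforming) = 0.0076/0.07824 ≈ 0.097
P(C | nonconforming) = 0.0182/0.07824 ≈ 0.233
P(E | nonconforming) = 0.01218/0.07824 ≈ 0.156
P(D | nonconforming) = 0.01716/0.07824 ≈ 0.219
P(A | nonconforming) = 0.0231/0.07824 ≈ 0.295

B 0.097, C 0.233, E 0.156, D 0.219, A 0.295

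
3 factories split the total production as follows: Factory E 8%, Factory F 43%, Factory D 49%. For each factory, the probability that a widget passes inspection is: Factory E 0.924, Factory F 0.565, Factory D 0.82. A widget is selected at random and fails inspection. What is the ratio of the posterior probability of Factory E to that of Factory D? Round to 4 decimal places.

Taking complements, P(nonconforming | each) = Factory E 0.076, Factory F 0.435, Factory D 0.18.
Unnormalized posteriors (prior × likelihood):
  Factory E: 0.08 × 0.076 = 0.00608
  Factory F: 0.43 × 0.435 = 0.18705
  Factory D: 0.49 × 0.18 = 0.0882
Normalizing constant = 0.28133.
The ratio is 0.00608 / 0.0882 (the normalizer cancels) = 0.0689.

0.0689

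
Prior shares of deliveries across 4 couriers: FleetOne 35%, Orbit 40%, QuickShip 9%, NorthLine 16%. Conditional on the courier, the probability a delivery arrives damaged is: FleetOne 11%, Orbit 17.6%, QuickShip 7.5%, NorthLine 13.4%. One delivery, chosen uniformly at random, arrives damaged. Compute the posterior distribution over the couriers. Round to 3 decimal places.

By Bayes' rule, posterior ∝ prior × likelihood:
  FleetOne: 0.35 × 0.11 = 0.0385
  Orbit: 0.4 × 0.176 = 0.0704
  QuickShip: 0.09 × 0.075 = 0.00675
  NorthLine: 0.16 × 0.134 = 0.02144
Total = 0.13709.
P(FleetOne | damaged) = 0.0385/0.13709 ≈ 0.281
P(Orbit | damaged) = 0.0704/0.13709 ≈ 0.514
P(QuickShip | damaged) = 0.00675/0.13709 ≈ 0.049
P(NorthLine | damaged) = 0.02144/0.13709 ≈ 0.156
(Check: 0.281+0.514+0.049+0.156 = 1.000.)

FleetOne 0.281, Orbit 0.514, QuickShip 0.049, NorthLine 0.156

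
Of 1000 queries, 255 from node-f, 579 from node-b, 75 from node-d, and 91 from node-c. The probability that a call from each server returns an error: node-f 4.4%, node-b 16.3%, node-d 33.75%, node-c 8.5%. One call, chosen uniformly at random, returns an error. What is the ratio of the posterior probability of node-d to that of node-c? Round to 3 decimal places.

Unnormalized posteriors (prior × likelihood):
  node-f: 0.255 × 0.044 = 0.01122
  node-b: 0.579 × 0.163 = 0.094377
  node-d: 0.075 × 0.3375 = 0.0253125
  node-c: 0.091 × 0.085 = 0.007735
Sum = 0.1386445.
The ratio is 0.0253125 / 0.007735 (the normalizer cancels) = 3.272.

3.272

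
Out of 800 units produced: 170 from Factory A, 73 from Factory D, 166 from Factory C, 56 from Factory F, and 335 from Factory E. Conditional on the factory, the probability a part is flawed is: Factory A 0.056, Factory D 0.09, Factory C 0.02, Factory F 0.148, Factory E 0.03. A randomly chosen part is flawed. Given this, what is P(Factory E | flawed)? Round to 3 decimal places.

0.266

Unnormalized posteriors (prior × likelihood):
  Factory A: 0.2125 × 0.056 = 0.0119
  Factory D: 0.09125 × 0.09 = 0.0082125
  Factory C: 0.2075 × 0.02 = 0.00415
  Factory F: 0.07 × 0.148 = 0.01036
  Factory E: 0.41875 × 0.03 = 0.0125625
Normalizing constant = 0.047185.
P(Factory E | evidence) = 0.0125625 / 0.047185 ≈ 0.266.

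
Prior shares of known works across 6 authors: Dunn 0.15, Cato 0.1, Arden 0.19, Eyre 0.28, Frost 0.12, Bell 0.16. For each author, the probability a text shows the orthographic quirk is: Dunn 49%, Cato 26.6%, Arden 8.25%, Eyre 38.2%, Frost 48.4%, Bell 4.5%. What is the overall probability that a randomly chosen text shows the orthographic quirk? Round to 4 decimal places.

By Bayes' rule, posterior ∝ prior × likelihood:
  Dunn: 0.15 × 0.49 = 0.0735
  Cato: 0.1 × 0.266 = 0.0266
  Arden: 0.19 × 0.0825 = 0.015675
  Eyre: 0.28 × 0.382 = 0.10696
  Frost: 0.12 × 0.484 = 0.05808
  Bell: 0.16 × 0.045 = 0.0072
P(quirk) = 0.0735 + 0.0266 + 0.015675 + 0.10696 + 0.05808 + 0.0072 = 0.288015 → 0.2880.

0.2880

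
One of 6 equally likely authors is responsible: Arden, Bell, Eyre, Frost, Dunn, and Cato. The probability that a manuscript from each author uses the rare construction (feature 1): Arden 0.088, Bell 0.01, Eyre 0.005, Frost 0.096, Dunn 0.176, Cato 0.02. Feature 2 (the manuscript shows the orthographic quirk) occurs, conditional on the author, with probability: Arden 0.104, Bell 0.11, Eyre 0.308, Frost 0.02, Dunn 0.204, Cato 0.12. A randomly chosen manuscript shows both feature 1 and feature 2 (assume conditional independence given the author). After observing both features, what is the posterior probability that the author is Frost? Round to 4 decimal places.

0.0369

With a uniform prior (1/6 each), posterior ∝ likelihood:
  Arden: 0.088 × 0.104 = 0.009152
  Bell: 0.01 × 0.11 = 0.0011
  Eyre: 0.005 × 0.308 = 0.00154
  Frost: 0.096 × 0.02 = 0.00192
  Dunn: 0.176 × 0.204 = 0.035904
  Cato: 0.02 × 0.12 = 0.0024
Sum = 0.052016.
P(Frost | evidence) = 0.00192 / 0.052016 ≈ 0.0369.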